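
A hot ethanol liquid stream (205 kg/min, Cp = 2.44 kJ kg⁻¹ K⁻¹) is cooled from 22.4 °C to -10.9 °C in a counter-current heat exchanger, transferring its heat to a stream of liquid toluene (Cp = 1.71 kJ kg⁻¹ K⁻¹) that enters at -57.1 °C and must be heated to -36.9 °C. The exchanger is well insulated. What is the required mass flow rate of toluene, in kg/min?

ṁ_c = 482 kg/min

Heat released by hot stream: Q = 205 × 2.44 × (22.4 − -10.9) = 16657 kJ/min
Energy balance on cold side (adiabatic exchanger): Q = ṁ_c·Cp_c·(T_c,out − T_c,in)
ṁ_c = 16657 / [1.71 × (-36.9 − -57.1)] = 482.21 kg/min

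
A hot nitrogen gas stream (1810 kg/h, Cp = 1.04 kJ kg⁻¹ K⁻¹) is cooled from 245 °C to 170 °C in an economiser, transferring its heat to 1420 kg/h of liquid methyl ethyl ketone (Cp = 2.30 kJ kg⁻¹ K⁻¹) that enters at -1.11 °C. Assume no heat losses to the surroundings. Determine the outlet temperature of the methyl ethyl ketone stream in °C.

Heat released by hot stream: Q = 1810 × 1.04 × (245 − 170) = 141180 kJ/h
Energy balance on cold side (adiabatic exchanger): Q = ṁ_c·Cp_c·(T_c,out − T_c,in)
T_c,out = -1.11 + 141180/(1420 × 2.30) = 42.117 °C

T_c,out = 42.1 °C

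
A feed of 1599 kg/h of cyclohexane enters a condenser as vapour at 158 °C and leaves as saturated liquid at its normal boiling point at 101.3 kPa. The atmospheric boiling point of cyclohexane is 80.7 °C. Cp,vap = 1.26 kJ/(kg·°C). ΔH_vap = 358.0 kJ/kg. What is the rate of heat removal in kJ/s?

Q_c = 202 kJ/s

vapour 158→80.7 °C: -97.398 kJ/kg
condensation at 80.7 °C: -358 kJ/kg
Δh = -97.398 + -358 = -455.4 kJ/kg
Q = ṁ·Δh = 1599 kg/h × -455.4 kJ/kg = -728180 kJ/h
|Q| = 202.27 kW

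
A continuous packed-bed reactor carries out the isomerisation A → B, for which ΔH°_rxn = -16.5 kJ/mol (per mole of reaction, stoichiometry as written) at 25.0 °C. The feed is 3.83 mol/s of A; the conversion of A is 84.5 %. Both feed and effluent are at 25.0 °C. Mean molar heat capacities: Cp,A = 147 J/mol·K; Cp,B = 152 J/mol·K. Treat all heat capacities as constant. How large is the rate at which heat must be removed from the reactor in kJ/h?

Extent of reaction ξ = 0.845 × 3.83 = 3.2363 mol/s
Reaction term: ξ·ΔH°_rxn = 3.2363 × -16.5 = -53.4 kJ/s
Q = ΔH = -53.4 kJ/s = -53.4 kW
Heat removed = 192240 kJ/h

Q_out = 192000 kJ/h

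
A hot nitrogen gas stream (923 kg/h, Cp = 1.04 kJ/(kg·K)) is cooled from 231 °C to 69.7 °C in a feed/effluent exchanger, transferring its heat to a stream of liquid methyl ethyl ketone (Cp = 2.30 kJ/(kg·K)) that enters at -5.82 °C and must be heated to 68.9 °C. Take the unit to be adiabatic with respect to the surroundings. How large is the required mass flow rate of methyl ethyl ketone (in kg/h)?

ṁ_c = 901 kg/h

Heat released by hot stream: Q = 923 × 1.04 × (231 − 69.7) = 154840 kJ/h
Energy balance on cold side (adiabatic exchanger): Q = ṁ_c·Cp_c·(T_c,out − T_c,in)
ṁ_c = 154840 / [2.30 × (68.9 − -5.82)] = 900.96 kg/h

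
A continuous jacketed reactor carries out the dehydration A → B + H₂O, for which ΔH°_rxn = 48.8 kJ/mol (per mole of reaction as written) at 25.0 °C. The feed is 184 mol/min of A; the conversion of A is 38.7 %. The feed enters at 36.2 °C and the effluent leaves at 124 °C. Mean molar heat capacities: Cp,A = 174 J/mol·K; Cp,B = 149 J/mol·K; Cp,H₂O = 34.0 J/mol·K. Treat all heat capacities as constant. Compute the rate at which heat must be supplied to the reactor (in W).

Extent of reaction ξ = 0.387 × 184 = 71.208 mol/min
Reaction term: ξ·ΔH°_rxn = 71.208 × 48.8 = 3475 kJ/min
Sensible, feed 36.2→25 °C: -358.58 kJ/min
Outlet flows (mol/min): A 112.79, B 71.208, H₂O 71.208
Sensible, products 25→124 °C: 3233 kJ/min
Q = ΔH = 6349.4 kJ/min = 105.82 kW
Heat supplied = 105820 W

Q_in = 106000 W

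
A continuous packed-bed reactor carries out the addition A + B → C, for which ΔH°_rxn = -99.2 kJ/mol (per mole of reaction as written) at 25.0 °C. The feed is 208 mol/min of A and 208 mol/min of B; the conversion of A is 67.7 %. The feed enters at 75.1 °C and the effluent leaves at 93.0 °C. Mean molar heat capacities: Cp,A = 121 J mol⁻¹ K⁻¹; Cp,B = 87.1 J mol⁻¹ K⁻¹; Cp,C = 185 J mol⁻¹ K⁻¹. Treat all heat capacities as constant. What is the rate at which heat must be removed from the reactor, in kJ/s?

Q_out = 224 kJ/s

Extent of reaction ξ = 0.677 × 208 = 140.82 mol/min
Reaction term: ξ·ΔH°_rxn = 140.82 × -99.2 = -13969 kJ/min
Sensible, feed 75.1→25 °C: -2168.6 kJ/min
Outlet flows (mol/min): A 67.184, B 67.184, C 140.82
Sensible, products 25→93.0 °C: 2722.2 kJ/min
Q = ΔH = -13415 kJ/min = -223.59 kW
Heat removed = 223.59 kJ/s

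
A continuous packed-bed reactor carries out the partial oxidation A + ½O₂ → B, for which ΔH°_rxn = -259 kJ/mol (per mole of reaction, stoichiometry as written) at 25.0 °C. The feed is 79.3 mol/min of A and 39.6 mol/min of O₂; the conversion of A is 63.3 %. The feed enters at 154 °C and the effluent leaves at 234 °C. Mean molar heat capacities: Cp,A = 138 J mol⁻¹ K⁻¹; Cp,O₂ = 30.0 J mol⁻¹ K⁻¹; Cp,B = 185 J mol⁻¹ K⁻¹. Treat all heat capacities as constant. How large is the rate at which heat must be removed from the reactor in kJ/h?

Q_out = 702000 kJ/h

Extent of reaction ξ = 0.633 × 79.3 = 50.197 mol/min
Reaction term: ξ·ΔH°_rxn = 50.197 × -259 = -13001 kJ/min
Sensible, feed 154→25 °C: -1565 kJ/min
Outlet flows (mol/min): A 29.103, O₂ 14.502, B 50.197
Sensible, products 25→234 °C: 2871.2 kJ/min
Q = ΔH = -11695 kJ/min = -194.91 kW
Heat removed = 701690 kJ/h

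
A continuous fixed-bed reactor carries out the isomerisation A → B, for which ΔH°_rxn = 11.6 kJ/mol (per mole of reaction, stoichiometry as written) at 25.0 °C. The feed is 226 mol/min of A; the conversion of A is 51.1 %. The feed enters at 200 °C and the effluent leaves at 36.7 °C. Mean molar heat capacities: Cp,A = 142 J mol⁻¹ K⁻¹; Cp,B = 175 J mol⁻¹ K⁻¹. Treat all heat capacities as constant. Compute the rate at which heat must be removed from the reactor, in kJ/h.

Q_out = 231000 kJ/h

Extent of reaction ξ = 0.511 × 226 = 115.49 mol/min
Reaction term: ξ·ΔH°_rxn = 115.49 × 11.6 = 1339.6 kJ/min
Sensible, feed 200→25 °C: -5616.1 kJ/min
Outlet flows (mol/min): A 110.51, B 115.49
Sensible, products 25→36.7 °C: 420.07 kJ/min
Q = ΔH = -3856.4 kJ/min = -64.273 kW
Heat removed = 231380 kJ/h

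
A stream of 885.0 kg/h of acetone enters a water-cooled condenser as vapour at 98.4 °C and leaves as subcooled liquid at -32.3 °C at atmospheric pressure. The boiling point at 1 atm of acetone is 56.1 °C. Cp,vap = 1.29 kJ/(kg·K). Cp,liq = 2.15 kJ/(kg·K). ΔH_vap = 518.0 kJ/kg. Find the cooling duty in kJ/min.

Q_c = 11200 kJ/min

vapour 98.4→56.1 °C: -54.567 kJ/kg
condensation at 56.1 °C: -518 kJ/kg
liquid 56.1→-32.3 °C: -190.06 kJ/kg
Δh = -54.567 + -518 + -190.06 = -762.63 kJ/kg
Q = ṁ·Δh = 885.0 kg/h × -762.63 kJ/kg = -674920 kJ/h
|Q| = 187.48 kW = 11249 kJ/min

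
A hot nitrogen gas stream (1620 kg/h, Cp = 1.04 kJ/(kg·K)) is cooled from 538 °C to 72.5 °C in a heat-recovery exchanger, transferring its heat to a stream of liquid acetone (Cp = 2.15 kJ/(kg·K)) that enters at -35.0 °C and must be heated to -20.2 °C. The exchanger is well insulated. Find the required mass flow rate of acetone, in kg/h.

ṁ_c = 24600 kg/h

Heat released by hot stream: Q = 1620 × 1.04 × (538 − 72.5) = 784270 kJ/h
Energy balance on cold side (adiabatic exchanger): Q = ṁ_c·Cp_c·(T_c,out − T_c,in)
ṁ_c = 784270 / [2.15 × (-20.2 − -35.0)] = 24647 kg/h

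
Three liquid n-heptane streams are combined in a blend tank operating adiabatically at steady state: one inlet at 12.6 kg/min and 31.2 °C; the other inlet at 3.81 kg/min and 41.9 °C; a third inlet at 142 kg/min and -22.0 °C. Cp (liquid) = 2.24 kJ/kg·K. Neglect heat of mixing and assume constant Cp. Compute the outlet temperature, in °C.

T_out = -16.2 °C

Energy balance with Q = 0: Σ ṁᵢCp,ᵢ(T_out − Tᵢ) = 0
T_out = Σ ṁᵢCp,ᵢTᵢ / Σ ṁᵢCp,ᵢ
      = -5759.6 / 354.84 = -16.232 °C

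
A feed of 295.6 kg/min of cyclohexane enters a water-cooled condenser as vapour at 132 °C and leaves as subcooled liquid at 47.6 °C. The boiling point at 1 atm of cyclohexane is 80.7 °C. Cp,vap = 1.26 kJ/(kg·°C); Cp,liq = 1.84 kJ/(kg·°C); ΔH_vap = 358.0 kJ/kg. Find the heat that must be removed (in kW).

vapour 132→80.7 °C: -64.638 kJ/kg
condensation at 80.7 °C: -358 kJ/kg
liquid 80.7→47.6 °C: -60.904 kJ/kg
Δh = -64.638 + -358 + -60.904 = -483.54 kJ/kg
Q = ṁ·Δh = 295.6 kg/min × -483.54 kJ/kg = -142940 kJ/min
|Q| = 2382.3 kW

Q_c = 2380 kW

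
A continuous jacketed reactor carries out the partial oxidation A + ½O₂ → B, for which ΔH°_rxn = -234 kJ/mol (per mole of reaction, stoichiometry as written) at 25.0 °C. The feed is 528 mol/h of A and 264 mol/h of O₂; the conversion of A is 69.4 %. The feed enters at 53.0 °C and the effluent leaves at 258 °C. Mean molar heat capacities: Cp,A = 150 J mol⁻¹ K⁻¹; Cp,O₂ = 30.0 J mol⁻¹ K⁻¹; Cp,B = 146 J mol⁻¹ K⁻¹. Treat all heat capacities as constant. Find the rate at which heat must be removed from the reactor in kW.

Q_out = 19.3 kW

Extent of reaction ξ = 0.694 × 528 = 366.43 mol/h
Reaction term: ξ·ΔH°_rxn = 366.43 × -234 = -85745 kJ/h
Sensible, feed 53.0→25 °C: -2439.4 kJ/h
Outlet flows (mol/h): A 161.57, O₂ 80.784, B 366.43
Sensible, products 25→258 °C: 18677 kJ/h
Q = ΔH = -69508 kJ/h = -19.308 kW
Heat removed = 19.308 kW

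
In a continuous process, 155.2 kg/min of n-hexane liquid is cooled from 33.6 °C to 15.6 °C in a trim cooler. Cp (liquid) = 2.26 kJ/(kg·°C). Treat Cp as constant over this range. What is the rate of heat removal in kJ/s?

Q = ṁ·Cp·ΔT = 155.2 × 2.26 × (15.6 − 33.6) = -6313.5 kJ/min
Converting: 6313.5 / 60 s = 105.23 kW

Q_c = 105 kJ/s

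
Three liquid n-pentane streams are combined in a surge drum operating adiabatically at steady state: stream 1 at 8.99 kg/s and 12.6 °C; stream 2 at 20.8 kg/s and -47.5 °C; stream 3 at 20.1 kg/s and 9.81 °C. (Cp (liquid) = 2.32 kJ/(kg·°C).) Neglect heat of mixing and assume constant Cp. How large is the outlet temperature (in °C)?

Energy balance with Q = 0: Σ ṁᵢCp,ᵢ(T_out − Tᵢ) = 0
Σ ṁᵢCp,ᵢTᵢ = 8.99×2.32×12.6 + 20.8×2.32×-47.5 + 20.1×2.32×9.81 = -1571.9
Σ ṁᵢCp,ᵢ = 8.99×2.32 + 20.8×2.32 + 20.1×2.32 = 115.74
T_out = -1571.9 / 115.74 = -13.581 °C

T_out = -13.6 °C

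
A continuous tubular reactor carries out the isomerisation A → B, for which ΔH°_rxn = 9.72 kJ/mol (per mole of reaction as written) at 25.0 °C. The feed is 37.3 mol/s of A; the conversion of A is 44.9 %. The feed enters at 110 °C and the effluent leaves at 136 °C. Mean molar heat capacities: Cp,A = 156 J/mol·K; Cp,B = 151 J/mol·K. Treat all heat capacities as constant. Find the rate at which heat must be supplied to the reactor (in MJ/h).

Q_in = 1100 MJ/h

Extent of reaction ξ = 0.449 × 37.3 = 16.748 mol/s
Reaction term: ξ·ΔH°_rxn = 16.748 × 9.72 = 162.79 kJ/s
Sensible, feed 110→25 °C: -494.6 kJ/s
Outlet flows (mol/s): A 20.552, B 16.748
Sensible, products 25→136 °C: 636.59 kJ/s
Q = ΔH = 304.78 kJ/s = 304.78 kW
Heat supplied = 1097.2 MJ/h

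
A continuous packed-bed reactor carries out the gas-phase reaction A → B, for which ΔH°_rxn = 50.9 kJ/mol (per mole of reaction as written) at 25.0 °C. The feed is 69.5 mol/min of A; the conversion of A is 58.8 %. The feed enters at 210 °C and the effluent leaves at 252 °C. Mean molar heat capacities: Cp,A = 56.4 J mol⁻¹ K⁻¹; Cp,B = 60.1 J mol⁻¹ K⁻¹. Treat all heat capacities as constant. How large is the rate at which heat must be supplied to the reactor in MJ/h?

Q_in = 137 MJ/h

Extent of reaction ξ = 0.588 × 69.5 = 40.866 mol/min
Reaction term: ξ·ΔH°_rxn = 40.866 × 50.9 = 2080.1 kJ/min
Sensible, feed 210→25 °C: -725.16 kJ/min
Outlet flows (mol/min): A 28.634, B 40.866
Sensible, products 25→252 °C: 924.12 kJ/min
Q = ΔH = 2279 kJ/min = 37.984 kW
Heat supplied = 136.74 MJ/h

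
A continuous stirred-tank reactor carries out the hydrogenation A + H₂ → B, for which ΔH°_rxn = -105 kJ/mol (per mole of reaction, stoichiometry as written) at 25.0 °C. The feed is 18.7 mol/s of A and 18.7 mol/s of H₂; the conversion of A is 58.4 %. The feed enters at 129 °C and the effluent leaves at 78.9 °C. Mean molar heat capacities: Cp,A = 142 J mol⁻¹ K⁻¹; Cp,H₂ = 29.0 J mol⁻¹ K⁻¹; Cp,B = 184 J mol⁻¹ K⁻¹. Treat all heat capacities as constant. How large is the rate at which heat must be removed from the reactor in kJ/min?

Q_out = 78000 kJ/min

Extent of reaction ξ = 0.584 × 18.7 = 10.921 mol/s
Reaction term: ξ·ΔH°_rxn = 10.921 × -105 = -1146.7 kJ/s
Sensible, feed 129→25 °C: -332.56 kJ/s
Outlet flows (mol/s): A 7.7792, H₂ 7.7792, B 10.921
Sensible, products 25→78.9 °C: 180.01 kJ/s
Q = ΔH = -1299.2 kJ/s = -1299.2 kW
Heat removed = 77954 kJ/min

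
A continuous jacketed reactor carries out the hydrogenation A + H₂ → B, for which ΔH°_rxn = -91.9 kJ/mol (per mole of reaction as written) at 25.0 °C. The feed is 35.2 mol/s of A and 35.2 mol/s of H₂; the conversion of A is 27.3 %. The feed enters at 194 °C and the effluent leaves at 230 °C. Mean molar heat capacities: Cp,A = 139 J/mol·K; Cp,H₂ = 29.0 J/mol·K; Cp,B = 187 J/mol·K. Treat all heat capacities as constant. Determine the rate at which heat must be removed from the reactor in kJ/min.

Extent of reaction ξ = 0.273 × 35.2 = 9.6096 mol/s
Reaction term: ξ·ΔH°_rxn = 9.6096 × -91.9 = -883.12 kJ/s
Sensible, feed 194→25 °C: -999.4 kJ/s
Outlet flows (mol/s): A 25.59, H₂ 25.59, B 9.6096
Sensible, products 25→230 °C: 1249.7 kJ/s
Q = ΔH = -632.8 kJ/s = -632.8 kW
Heat removed = 37968 kJ/min

Q_out = 38000 kJ/min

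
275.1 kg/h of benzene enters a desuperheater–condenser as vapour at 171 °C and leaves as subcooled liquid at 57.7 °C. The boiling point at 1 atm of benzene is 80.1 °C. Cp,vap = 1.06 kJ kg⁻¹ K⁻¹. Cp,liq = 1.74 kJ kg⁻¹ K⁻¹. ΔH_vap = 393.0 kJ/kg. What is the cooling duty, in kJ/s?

vapour 171→80.1 °C: -96.354 kJ/kg
condensation at 80.1 °C: -393 kJ/kg
liquid 80.1→57.7 °C: -38.976 kJ/kg
Δh = -96.354 + -393 + -38.976 = -528.33 kJ/kg
Q = ṁ·Δh = 275.1 kg/h × -528.33 kJ/kg = -145340 kJ/h
|Q| = 40.373 kW

Q_c = 40.4 kJ/s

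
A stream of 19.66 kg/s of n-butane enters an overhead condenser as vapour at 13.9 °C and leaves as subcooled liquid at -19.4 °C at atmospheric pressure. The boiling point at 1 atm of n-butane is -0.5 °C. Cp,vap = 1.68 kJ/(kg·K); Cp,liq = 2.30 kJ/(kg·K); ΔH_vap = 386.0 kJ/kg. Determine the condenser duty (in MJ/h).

vapour 13.9→-0.5 °C: -24.192 kJ/kg
condensation at -0.5 °C: -386 kJ/kg
liquid -0.5→-19.4 °C: -43.47 kJ/kg
Δh = -24.192 + -386 + -43.47 = -453.66 kJ/kg
Q = ṁ·Δh = 19.66 kg/s × -453.66 kJ/kg = -8919 kJ/s
|Q| = 8919 kW = 32108 MJ/h

Q_c = 32100 MJ/h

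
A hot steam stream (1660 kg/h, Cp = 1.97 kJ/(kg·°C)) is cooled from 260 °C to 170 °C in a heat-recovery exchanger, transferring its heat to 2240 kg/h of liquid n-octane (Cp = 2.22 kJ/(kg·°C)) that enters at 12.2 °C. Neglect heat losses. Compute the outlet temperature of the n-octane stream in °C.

T_c,out = 71.4 °C

Heat released by hot stream: Q = 1660 × 1.97 × (260 − 170) = 294320 kJ/h
Energy balance on cold side (adiabatic exchanger): Q = ṁ_c·Cp_c·(T_c,out − T_c,in)
T_c,out = 12.2 + 294320/(2240 × 2.22) = 71.386 °C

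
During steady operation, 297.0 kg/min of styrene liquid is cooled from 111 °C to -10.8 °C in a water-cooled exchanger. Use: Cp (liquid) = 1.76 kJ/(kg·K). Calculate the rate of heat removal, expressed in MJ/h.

Q = ṁ·Cp·ΔT = 297.0 × 1.76 × (-10.8 − 111) = -63667 kJ/min
Converting: 63667 / 60 s = 1061.1 kW
Cooling duty = 3820 MJ/h

Q_c = 3820 MJ/h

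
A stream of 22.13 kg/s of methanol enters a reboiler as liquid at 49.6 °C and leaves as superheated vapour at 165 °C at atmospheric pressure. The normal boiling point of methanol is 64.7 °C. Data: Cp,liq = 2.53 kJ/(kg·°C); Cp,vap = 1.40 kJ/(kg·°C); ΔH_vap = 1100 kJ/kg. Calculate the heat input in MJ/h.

liquid 49.6→64.7 °C: 38.203 kJ/kg
vaporisation at 64.7 °C: 1100 kJ/kg
vapour 64.7→165 °C: 140.42 kJ/kg
Δh = 38.203 + 1100 + 140.42 = 1278.6 kJ/kg
Q = ṁ·Δh = 22.13 kg/s × 1278.6 kJ/kg = 28296 kJ/s
|Q| = 28296 kW = 101870 MJ/h

Q = 102000 MJ/h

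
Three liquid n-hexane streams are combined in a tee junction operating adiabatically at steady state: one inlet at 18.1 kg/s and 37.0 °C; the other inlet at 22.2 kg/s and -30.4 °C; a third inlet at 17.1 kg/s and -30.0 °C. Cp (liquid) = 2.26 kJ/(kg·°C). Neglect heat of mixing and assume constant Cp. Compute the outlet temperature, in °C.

T_out = -9.03 °C

No heat crosses the boundary, so H_out = H_in.
T_out = Σ ṁᵢCp,ᵢTᵢ / Σ ṁᵢCp,ᵢ
      = -1171.1 / 129.72 = -9.0275 °C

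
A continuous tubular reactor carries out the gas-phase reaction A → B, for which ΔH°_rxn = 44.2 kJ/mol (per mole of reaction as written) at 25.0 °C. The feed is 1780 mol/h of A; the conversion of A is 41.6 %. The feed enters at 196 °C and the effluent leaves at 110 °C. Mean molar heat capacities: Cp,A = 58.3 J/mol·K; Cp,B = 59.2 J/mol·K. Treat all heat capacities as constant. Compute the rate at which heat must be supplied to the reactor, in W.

Q_in = 6630 W

Extent of reaction ξ = 0.416 × 1780 = 740.48 mol/h
Reaction term: ξ·ΔH°_rxn = 740.48 × 44.2 = 32729 kJ/h
Sensible, feed 196→25 °C: -17745 kJ/h
Outlet flows (mol/h): A 1039.5, B 740.48
Sensible, products 25→110 °C: 8877.4 kJ/h
Q = ΔH = 23861 kJ/h = 6.6281 kW
Heat supplied = 6628.1 W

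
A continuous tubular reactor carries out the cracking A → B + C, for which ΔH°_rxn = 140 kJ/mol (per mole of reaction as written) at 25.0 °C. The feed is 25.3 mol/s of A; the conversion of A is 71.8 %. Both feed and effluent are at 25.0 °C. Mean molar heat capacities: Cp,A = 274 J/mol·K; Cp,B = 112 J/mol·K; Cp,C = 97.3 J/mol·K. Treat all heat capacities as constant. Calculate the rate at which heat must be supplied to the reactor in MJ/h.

Extent of reaction ξ = 0.718 × 25.3 = 18.165 mol/s
Reaction term: ξ·ΔH°_rxn = 18.165 × 140 = 2543.2 kJ/s
Q = ΔH = 2543.2 kJ/s = 2543.2 kW
Heat supplied = 9155.4 MJ/h

Q_in = 9160 MJ/h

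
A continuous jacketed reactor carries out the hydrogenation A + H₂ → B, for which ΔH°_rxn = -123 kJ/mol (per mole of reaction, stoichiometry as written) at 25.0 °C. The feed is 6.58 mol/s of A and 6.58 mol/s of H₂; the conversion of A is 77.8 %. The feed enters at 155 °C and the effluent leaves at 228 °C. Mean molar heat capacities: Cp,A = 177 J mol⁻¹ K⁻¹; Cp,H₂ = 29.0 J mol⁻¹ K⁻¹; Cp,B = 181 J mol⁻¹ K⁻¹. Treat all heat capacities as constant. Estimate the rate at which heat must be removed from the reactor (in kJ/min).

Extent of reaction ξ = 0.778 × 6.58 = 5.1192 mol/s
Reaction term: ξ·ΔH°_rxn = 5.1192 × -123 = -629.67 kJ/s
Sensible, feed 155→25 °C: -176.21 kJ/s
Outlet flows (mol/s): A 1.4608, H₂ 1.4608, B 5.1192
Sensible, products 25→228 °C: 249.18 kJ/s
Q = ΔH = -556.7 kJ/s = -556.7 kW
Heat removed = 33402 kJ/min

Q_out = 33400 kJ/min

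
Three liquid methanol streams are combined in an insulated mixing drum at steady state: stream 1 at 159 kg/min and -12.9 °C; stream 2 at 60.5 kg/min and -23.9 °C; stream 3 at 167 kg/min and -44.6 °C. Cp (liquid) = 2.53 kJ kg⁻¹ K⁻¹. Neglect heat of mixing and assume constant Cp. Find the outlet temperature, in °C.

Adiabatic, steady state ⇒ Σ ṁᵢCp,ᵢ(T_out − Tᵢ) = 0
Σ ṁᵢCp,ᵢTᵢ = 159×2.53×-12.9 + 60.5×2.53×-23.9 + 167×2.53×-44.6 = -27691
Σ ṁᵢCp,ᵢ = 159×2.53 + 60.5×2.53 + 167×2.53 = 977.85
T_out = -27691 / 977.85 = -28.319 °C

T_out = -28.3 °C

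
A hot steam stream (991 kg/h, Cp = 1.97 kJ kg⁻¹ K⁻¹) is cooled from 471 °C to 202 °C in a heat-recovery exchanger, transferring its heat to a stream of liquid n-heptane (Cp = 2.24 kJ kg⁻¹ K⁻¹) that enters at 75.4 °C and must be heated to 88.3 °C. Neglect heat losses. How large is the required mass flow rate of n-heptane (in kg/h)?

Heat released by hot stream: Q = 991 × 1.97 × (471 − 202) = 525160 kJ/h
Energy balance on cold side (adiabatic exchanger): Q = ṁ_c·Cp_c·(T_c,out − T_c,in)
ṁ_c = 525160 / [2.24 × (88.3 − 75.4)] = 18174 kg/h

ṁ_c = 18200 kg/h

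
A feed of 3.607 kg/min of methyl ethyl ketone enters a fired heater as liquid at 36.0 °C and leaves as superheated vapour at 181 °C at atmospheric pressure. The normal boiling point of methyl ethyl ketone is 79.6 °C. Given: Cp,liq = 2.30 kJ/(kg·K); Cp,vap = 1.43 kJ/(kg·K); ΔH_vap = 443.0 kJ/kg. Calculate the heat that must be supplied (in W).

liquid 36.0→79.6 °C: 100.28 kJ/kg
vaporisation at 79.6 °C: 443 kJ/kg
vapour 79.6→181 °C: 145 kJ/kg
Δh = 100.28 + 443 + 145 = 688.28 kJ/kg
Q = ṁ·Δh = 3.607 kg/min × 688.28 kJ/kg = 2482.6 kJ/min
|Q| = 41.377 kW = 41377 W

Q = 41400 W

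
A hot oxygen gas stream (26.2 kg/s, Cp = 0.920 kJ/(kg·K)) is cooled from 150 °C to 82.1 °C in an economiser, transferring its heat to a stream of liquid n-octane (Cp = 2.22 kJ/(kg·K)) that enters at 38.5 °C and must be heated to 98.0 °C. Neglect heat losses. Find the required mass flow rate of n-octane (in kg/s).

Heat released by hot stream: Q = 26.2 × 0.920 × (150 − 82.1) = 1636.7 kJ/s
Energy balance on cold side (adiabatic exchanger): Q = ṁ_c·Cp_c·(T_c,out − T_c,in)
ṁ_c = 1636.7 / [2.22 × (98.0 − 38.5)] = 12.391 kg/s

ṁ_c = 12.4 kg/s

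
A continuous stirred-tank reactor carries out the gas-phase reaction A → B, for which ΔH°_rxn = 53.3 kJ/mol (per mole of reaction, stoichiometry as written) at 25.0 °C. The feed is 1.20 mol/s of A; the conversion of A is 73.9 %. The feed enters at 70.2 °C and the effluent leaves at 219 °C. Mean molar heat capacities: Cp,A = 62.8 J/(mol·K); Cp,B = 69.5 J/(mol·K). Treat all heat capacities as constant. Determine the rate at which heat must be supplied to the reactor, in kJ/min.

Extent of reaction ξ = 0.739 × 1.20 = 0.8868 mol/s
Reaction term: ξ·ΔH°_rxn = 0.8868 × 53.3 = 47.266 kJ/s
Sensible, feed 70.2→25 °C: -3.4063 kJ/s
Outlet flows (mol/s): A 0.3132, B 0.8868
Sensible, products 25→219 °C: 15.773 kJ/s
Q = ΔH = 59.633 kJ/s = 59.633 kW
Heat supplied = 3578 kJ/min

Q_in = 3580 kJ/min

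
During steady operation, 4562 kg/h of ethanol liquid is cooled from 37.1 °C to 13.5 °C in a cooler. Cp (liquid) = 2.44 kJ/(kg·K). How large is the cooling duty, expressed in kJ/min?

Q = ṁ·Cp·ΔT = 4562 × 2.44 × (13.5 − 37.1) = -262700 kJ/h
Converting: 262700 / 3600 s = 72.972 kW
Cooling duty = 4378.3 kJ/min

Q_c = 4380 kJ/min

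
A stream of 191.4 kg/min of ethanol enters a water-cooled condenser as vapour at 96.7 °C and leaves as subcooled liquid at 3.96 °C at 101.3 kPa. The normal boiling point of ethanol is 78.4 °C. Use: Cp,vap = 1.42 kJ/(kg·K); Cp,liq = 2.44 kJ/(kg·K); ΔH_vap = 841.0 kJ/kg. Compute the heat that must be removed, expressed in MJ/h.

vapour 96.7→78.4 °C: -25.986 kJ/kg
condensation at 78.4 °C: -841 kJ/kg
liquid 78.4→3.96 °C: -181.63 kJ/kg
Δh = -25.986 + -841 + -181.63 = -1048.6 kJ/kg
Q = ṁ·Δh = 191.4 kg/min × -1048.6 kJ/kg = -200710 kJ/min
|Q| = 3345.1 kW = 12042 MJ/h

Q_c = 12000 MJ/h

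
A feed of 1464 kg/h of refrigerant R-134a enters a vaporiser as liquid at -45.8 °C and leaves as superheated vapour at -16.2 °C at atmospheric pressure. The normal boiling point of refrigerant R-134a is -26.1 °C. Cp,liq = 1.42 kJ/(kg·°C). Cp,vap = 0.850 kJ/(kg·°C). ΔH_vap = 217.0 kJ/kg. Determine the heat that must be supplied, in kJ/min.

Q = 6180 kJ/min

liquid -45.8→-26.1 °C: 27.974 kJ/kg
vaporisation at -26.1 °C: 217 kJ/kg
vapour -26.1→-16.2 °C: 8.415 kJ/kg
Δh = 27.974 + 217 + 8.415 = 253.39 kJ/kg
Q = ṁ·Δh = 1464 kg/h × 253.39 kJ/kg = 370960 kJ/h
|Q| = 103.04 kW = 6182.7 kJ/min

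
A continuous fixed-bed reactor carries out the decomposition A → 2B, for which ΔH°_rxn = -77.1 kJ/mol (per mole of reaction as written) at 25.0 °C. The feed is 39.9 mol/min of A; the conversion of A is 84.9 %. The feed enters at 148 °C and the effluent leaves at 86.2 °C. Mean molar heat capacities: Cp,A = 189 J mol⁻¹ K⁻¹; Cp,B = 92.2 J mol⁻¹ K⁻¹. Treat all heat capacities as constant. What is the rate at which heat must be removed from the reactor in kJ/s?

Q_out = 51.5 kJ/s

Extent of reaction ξ = 0.849 × 39.9 = 33.875 mol/min
Reaction term: ξ·ΔH°_rxn = 33.875 × -77.1 = -2611.8 kJ/min
Sensible, feed 148→25 °C: -927.56 kJ/min
Outlet flows (mol/min): A 6.0249, B 67.75
Sensible, products 25→86.2 °C: 451.98 kJ/min
Q = ΔH = -3087.3 kJ/min = -51.456 kW
Heat removed = 51.456 kJ/s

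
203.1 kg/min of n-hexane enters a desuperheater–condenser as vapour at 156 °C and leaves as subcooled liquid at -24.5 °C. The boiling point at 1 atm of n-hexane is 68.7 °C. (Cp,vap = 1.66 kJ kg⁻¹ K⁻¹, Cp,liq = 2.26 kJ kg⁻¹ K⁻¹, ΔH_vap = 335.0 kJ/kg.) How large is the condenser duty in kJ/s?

vapour 156→68.7 °C: -144.92 kJ/kg
condensation at 68.7 °C: -335 kJ/kg
liquid 68.7→-24.5 °C: -210.63 kJ/kg
Δh = -144.92 + -335 + -210.63 = -690.55 kJ/kg
Q = ṁ·Δh = 203.1 kg/min × -690.55 kJ/kg = -140250 kJ/min
|Q| = 2337.5 kW

Q_c = 2340 kJ/s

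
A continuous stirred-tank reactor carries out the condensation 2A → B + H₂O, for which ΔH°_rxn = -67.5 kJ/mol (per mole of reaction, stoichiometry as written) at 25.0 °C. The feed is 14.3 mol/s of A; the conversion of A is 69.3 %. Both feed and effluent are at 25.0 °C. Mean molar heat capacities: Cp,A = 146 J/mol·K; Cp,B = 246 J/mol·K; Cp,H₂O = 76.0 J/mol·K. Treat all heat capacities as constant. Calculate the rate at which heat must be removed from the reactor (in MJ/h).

Extent of reaction ξ = 0.693 × 14.3 / 2 = 4.955 mol/s
Reaction term: ξ·ΔH°_rxn = 4.955 × -67.5 = -334.46 kJ/s
Q = ΔH = -334.46 kJ/s = -334.46 kW
Heat removed = 1204.1 MJ/h

Q_out = 1200 MJ/h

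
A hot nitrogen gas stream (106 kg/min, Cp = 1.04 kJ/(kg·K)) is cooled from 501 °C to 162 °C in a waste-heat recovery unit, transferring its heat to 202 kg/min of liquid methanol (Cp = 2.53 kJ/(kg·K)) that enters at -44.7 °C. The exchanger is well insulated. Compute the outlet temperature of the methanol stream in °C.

T_c,out = 28.4 °C

Heat released by hot stream: Q = 106 × 1.04 × (501 − 162) = 37371 kJ/min
Energy balance on cold side (adiabatic exchanger): Q = ṁ_c·Cp_c·(T_c,out − T_c,in)
T_c,out = -44.7 + 37371/(202 × 2.53) = 28.425 °C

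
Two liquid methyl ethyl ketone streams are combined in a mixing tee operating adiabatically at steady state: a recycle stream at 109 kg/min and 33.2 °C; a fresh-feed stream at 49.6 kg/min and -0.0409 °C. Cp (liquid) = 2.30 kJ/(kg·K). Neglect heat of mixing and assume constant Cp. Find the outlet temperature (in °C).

No heat crosses the boundary, so H_out = H_in.
Σ ṁᵢCp,ᵢTᵢ = 109×2.30×33.2 + 49.6×2.30×-0.0409 = 8318.6
Σ ṁᵢCp,ᵢ = 109×2.30 + 49.6×2.30 = 364.78
T_out = 8318.6 / 364.78 = 22.804 °C

T_out = 22.8 °C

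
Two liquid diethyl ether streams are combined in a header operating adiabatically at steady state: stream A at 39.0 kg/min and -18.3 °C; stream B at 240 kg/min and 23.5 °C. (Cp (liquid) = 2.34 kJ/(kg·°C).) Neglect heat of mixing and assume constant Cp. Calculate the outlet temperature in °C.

No heat crosses the boundary, so H_out = H_in.
T_out = Σ ṁᵢCp,ᵢTᵢ / Σ ṁᵢCp,ᵢ
      = 11528 / 652.86 = 17.657 °C

T_out = 17.7 °C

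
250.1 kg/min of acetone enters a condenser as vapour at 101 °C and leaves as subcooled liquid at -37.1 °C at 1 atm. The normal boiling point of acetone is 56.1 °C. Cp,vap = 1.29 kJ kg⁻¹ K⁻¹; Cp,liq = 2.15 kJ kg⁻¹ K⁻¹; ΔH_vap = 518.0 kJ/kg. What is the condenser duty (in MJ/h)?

Q_c = 11600 MJ/h

vapour 101→56.1 °C: -57.921 kJ/kg
condensation at 56.1 °C: -518 kJ/kg
liquid 56.1→-37.1 °C: -200.38 kJ/kg
Δh = -57.921 + -518 + -200.38 = -776.3 kJ/kg
Q = ṁ·Δh = 250.1 kg/min × -776.3 kJ/kg = -194150 kJ/min
|Q| = 3235.9 kW = 11649 MJ/h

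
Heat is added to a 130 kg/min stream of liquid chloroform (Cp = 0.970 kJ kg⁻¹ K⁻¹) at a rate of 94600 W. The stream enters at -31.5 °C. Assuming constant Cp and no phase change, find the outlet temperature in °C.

T_out = 13.5 °C

Q = 94600 W = 5676 kJ/min
ΔT = Q/(ṁ·Cp) = 5676/(130×0.970) = 45.012 K
T_out = -31.5 + 45.012 = 13.512 °C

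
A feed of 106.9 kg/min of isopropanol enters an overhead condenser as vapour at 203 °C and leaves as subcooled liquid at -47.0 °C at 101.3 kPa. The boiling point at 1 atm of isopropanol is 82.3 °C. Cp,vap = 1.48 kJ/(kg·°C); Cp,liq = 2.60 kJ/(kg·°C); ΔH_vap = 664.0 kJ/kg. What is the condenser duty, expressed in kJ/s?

vapour 203→82.3 °C: -178.64 kJ/kg
condensation at 82.3 °C: -664 kJ/kg
liquid 82.3→-47.0 °C: -336.18 kJ/kg
Δh = -178.64 + -664 + -336.18 = -1178.8 kJ/kg
Q = ṁ·Δh = 106.9 kg/min × -1178.8 kJ/kg = -126020 kJ/min
|Q| = 2100.3 kW

Q_c = 2100 kJ/s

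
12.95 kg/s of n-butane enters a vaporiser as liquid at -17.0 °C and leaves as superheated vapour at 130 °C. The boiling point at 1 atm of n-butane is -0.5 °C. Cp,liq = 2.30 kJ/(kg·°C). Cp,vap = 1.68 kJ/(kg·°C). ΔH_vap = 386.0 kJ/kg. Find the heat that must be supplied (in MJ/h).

Q = 30000 MJ/h

liquid -17.0→-0.5 °C: 37.95 kJ/kg
vaporisation at -0.5 °C: 386 kJ/kg
vapour -0.5→130 °C: 219.24 kJ/kg
Δh = 37.95 + 386 + 219.24 = 643.19 kJ/kg
Q = ṁ·Δh = 12.95 kg/s × 643.19 kJ/kg = 8329.3 kJ/s
|Q| = 8329.3 kW = 29986 MJ/h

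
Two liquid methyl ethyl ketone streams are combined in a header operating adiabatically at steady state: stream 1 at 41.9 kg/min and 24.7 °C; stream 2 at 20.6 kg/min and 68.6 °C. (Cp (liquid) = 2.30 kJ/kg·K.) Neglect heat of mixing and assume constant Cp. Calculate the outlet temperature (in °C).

T_out = 39.2 °C

Energy balance with Q = 0: Σ ṁᵢCp,ᵢ(T_out − Tᵢ) = 0
Σ ṁᵢCp,ᵢTᵢ = 41.9×2.30×24.7 + 20.6×2.30×68.6 = 5630.6
Σ ṁᵢCp,ᵢ = 41.9×2.30 + 20.6×2.30 = 143.75
T_out = 5630.6 / 143.75 = 39.169 °C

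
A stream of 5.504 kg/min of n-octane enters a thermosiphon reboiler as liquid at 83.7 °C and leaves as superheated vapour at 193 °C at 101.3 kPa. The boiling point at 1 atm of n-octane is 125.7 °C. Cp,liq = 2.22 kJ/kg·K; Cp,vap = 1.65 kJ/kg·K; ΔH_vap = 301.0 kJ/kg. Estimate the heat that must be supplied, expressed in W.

Q = 46400 W

liquid 83.7→125.7 °C: 93.24 kJ/kg
vaporisation at 125.7 °C: 301 kJ/kg
vapour 125.7→193 °C: 111.04 kJ/kg
Δh = 93.24 + 301 + 111.04 = 505.28 kJ/kg
Q = ṁ·Δh = 5.504 kg/min × 505.28 kJ/kg = 2781.1 kJ/min
|Q| = 46.351 kW = 46351 W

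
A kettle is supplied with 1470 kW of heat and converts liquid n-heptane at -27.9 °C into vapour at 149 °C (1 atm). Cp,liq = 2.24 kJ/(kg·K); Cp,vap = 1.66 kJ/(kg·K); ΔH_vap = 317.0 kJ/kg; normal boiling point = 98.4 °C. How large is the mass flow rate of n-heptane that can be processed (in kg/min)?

ṁ = 129 kg/min

Δh = 2.24×(98.4−-27.9) + 317.0 + 1.66×(149−98.4) = 683.91 kJ/kg
Q = 1470 kW = 1470 kJ/s = 88200 kJ/min
ṁ = Q/Δh = 88200 / 683.91 = 128.96 kg/min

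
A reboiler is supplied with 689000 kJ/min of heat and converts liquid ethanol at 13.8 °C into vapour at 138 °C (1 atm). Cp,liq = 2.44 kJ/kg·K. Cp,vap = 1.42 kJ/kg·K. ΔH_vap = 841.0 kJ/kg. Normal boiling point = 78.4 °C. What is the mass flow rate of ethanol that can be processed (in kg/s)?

ṁ = 10.6 kg/s

Δh = 2.44×(78.4−13.8) + 841.0 + 1.42×(138−78.4) = 1083.3 kJ/kg
Q = 689000 kJ/min = 11483 kJ/s = 11483 kJ/s
ṁ = Q/Δh = 11483 / 1083.3 = 10.601 kg/s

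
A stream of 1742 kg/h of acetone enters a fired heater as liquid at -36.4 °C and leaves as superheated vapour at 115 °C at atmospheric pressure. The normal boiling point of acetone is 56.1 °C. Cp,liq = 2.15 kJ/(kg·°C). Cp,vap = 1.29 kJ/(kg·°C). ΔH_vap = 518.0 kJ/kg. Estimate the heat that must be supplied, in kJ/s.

liquid -36.4→56.1 °C: 198.88 kJ/kg
vaporisation at 56.1 °C: 518 kJ/kg
vapour 56.1→115 °C: 75.981 kJ/kg
Δh = 198.88 + 518 + 75.981 = 792.86 kJ/kg
Q = ṁ·Δh = 1742 kg/h × 792.86 kJ/kg = 1.3812e+06 kJ/h
|Q| = 383.65 kW

Q = 384 kJ/s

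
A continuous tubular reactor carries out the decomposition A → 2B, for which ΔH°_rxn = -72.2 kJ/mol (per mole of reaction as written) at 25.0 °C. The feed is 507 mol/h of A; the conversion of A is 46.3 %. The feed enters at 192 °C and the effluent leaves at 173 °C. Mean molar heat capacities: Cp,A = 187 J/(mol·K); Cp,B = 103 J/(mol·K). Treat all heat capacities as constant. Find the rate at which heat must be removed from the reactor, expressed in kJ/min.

Extent of reaction ξ = 0.463 × 507 = 234.74 mol/h
Reaction term: ξ·ΔH°_rxn = 234.74 × -72.2 = -16948 kJ/h
Sensible, feed 192→25 °C: -15833 kJ/h
Outlet flows (mol/h): A 272.26, B 469.48
Sensible, products 25→173 °C: 14692 kJ/h
Q = ΔH = -18090 kJ/h = -5.0249 kW
Heat removed = 301.49 kJ/min

Q_out = 301 kJ/min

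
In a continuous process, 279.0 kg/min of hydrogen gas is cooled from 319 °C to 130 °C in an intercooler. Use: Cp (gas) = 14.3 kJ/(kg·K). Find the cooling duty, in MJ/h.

Q = ṁ·Cp·ΔT = 279.0 × 14.3 × (130 − 319) = -754050 kJ/min
Converting: 754050 / 60 s = 12568 kW
Cooling duty = 45243 MJ/h

Q_c = 45200 MJ/h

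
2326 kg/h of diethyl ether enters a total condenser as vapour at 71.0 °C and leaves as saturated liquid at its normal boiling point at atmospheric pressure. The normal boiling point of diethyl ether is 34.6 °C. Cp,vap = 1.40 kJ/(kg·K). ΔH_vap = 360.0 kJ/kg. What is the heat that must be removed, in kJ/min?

Q_c = 15900 kJ/min

vapour 71.0→34.6 °C: -50.96 kJ/kg
condensation at 34.6 °C: -360 kJ/kg
Δh = -50.96 + -360 = -410.96 kJ/kg
Q = ṁ·Δh = 2326 kg/h × -410.96 kJ/kg = -955890 kJ/h
|Q| = 265.53 kW = 15932 kJ/min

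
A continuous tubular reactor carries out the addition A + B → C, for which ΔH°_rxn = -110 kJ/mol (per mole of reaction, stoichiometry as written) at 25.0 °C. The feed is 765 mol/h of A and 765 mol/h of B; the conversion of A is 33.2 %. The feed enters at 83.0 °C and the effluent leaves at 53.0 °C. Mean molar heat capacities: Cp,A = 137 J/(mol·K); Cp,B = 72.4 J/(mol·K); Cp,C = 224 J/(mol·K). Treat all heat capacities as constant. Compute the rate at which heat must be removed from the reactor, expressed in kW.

Extent of reaction ξ = 0.332 × 765 = 253.98 mol/h
Reaction term: ξ·ΔH°_rxn = 253.98 × -110 = -27938 kJ/h
Sensible, feed 83.0→25 °C: -9291.1 kJ/h
Outlet flows (mol/h): A 511.02, B 511.02, C 253.98
Sensible, products 25→53.0 °C: 4589.2 kJ/h
Q = ΔH = -32640 kJ/h = -9.0666 kW
Heat removed = 9.0666 kW

Q_out = 9.07 kW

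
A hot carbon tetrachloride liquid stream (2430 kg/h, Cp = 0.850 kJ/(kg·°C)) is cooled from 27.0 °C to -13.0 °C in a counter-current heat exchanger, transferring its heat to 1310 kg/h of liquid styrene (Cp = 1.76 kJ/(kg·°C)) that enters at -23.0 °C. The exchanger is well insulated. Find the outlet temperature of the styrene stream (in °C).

T_c,out = 12.8 °C

Heat released by hot stream: Q = 2430 × 0.850 × (27.0 − -13.0) = 82620 kJ/h
Energy balance on cold side (adiabatic exchanger): Q = ṁ_c·Cp_c·(T_c,out − T_c,in)
T_c,out = -23.0 + 82620/(1310 × 1.76) = 12.834 °C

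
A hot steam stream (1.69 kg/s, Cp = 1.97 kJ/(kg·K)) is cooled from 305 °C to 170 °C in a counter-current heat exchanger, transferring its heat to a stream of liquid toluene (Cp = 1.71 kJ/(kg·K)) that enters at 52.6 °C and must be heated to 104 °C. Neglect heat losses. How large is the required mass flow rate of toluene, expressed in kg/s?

Heat released by hot stream: Q = 1.69 × 1.97 × (305 − 170) = 449.46 kJ/s
Energy balance on cold side (adiabatic exchanger): Q = ṁ_c·Cp_c·(T_c,out − T_c,in)
ṁ_c = 449.46 / [1.71 × (104 − 52.6)] = 5.1136 kg/s

ṁ_c = 5.11 kg/s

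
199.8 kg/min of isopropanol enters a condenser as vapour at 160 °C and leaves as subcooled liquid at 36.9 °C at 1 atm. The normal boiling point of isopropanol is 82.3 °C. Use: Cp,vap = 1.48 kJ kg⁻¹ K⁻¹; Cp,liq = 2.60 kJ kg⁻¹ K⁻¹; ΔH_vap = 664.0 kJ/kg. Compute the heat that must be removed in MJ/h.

vapour 160→82.3 °C: -115 kJ/kg
condensation at 82.3 °C: -664 kJ/kg
liquid 82.3→36.9 °C: -118.04 kJ/kg
Δh = -115 + -664 + -118.04 = -897.04 kJ/kg
Q = ṁ·Δh = 199.8 kg/min × -897.04 kJ/kg = -179230 kJ/min
|Q| = 2987.1 kW = 10754 MJ/h

Q_c = 10800 MJ/h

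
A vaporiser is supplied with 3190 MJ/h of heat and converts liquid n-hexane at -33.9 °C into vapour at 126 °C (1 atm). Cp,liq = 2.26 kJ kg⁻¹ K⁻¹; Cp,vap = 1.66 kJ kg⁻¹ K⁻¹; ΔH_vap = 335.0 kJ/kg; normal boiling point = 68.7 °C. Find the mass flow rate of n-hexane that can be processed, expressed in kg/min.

Δh = 2.26×(68.7−-33.9) + 335.0 + 1.66×(126−68.7) = 661.99 kJ/kg
Q = 3190 MJ/h = 886.11 kJ/s = 53167 kJ/min
ṁ = Q/Δh = 53167 / 661.99 = 80.313 kg/min

ṁ = 80.3 kg/min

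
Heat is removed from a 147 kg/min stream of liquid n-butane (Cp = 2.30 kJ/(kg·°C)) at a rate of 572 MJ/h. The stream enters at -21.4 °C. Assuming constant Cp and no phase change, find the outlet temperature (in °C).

T_out = -49.6 °C

Q = 572 MJ/h = 9533.3 kJ/min
ΔT = Q/(ṁ·Cp) = 9533.3/(147×2.30) = 28.197 K
T_out = -21.4 − 28.197 = -49.597 °C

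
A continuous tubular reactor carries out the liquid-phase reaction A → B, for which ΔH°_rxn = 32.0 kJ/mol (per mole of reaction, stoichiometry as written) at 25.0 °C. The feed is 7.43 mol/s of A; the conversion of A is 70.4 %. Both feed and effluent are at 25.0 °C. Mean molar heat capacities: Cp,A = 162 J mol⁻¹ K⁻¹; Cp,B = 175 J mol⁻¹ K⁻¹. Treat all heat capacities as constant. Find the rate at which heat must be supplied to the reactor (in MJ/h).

Q_in = 603 MJ/h

Extent of reaction ξ = 0.704 × 7.43 = 5.2307 mol/s
Reaction term: ξ·ΔH°_rxn = 5.2307 × 32.0 = 167.38 kJ/s
Q = ΔH = 167.38 kJ/s = 167.38 kW
Heat supplied = 602.58 MJ/h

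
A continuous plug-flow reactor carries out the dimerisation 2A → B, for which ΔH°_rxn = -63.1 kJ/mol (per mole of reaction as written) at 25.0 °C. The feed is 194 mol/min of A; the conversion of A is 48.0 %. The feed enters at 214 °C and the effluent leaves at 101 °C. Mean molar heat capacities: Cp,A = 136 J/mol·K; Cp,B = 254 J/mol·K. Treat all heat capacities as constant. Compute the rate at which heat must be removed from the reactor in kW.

Extent of reaction ξ = 0.480 × 194 / 2 = 46.56 mol/min
Reaction term: ξ·ΔH°_rxn = 46.56 × -63.1 = -2937.9 kJ/min
Sensible, feed 214→25 °C: -4986.6 kJ/min
Outlet flows (mol/min): A 100.88, B 46.56
Sensible, products 25→101 °C: 1941.5 kJ/min
Q = ΔH = -5983 kJ/min = -99.717 kW
Heat removed = 99.717 kW

Q_out = 99.7 kW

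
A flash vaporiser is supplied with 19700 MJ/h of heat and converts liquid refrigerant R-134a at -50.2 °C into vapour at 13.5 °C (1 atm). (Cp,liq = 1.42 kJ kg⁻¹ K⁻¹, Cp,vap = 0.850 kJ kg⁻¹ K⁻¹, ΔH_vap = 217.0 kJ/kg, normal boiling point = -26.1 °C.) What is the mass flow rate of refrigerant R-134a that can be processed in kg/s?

ṁ = 19.2 kg/s

Δh = 1.42×(-26.1−-50.2) + 217.0 + 0.850×(13.5−-26.1) = 284.88 kJ/kg
Q = 19700 MJ/h = 5472.2 kJ/s = 5472.2 kJ/s
ṁ = Q/Δh = 5472.2 / 284.88 = 19.209 kg/s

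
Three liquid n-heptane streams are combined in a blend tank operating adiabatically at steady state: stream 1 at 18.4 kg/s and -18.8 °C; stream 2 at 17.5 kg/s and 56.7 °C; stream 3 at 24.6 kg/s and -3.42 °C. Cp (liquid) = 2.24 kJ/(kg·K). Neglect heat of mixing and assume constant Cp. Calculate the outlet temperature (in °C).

T_out = 9.29 °C

Energy balance with Q = 0: Σ ṁᵢCp,ᵢ(T_out − Tᵢ) = 0
Σ ṁᵢCp,ᵢTᵢ = 18.4×2.24×-18.8 + 17.5×2.24×56.7 + 24.6×2.24×-3.42 = 1259.3
Σ ṁᵢCp,ᵢ = 18.4×2.24 + 17.5×2.24 + 24.6×2.24 = 135.52
T_out = 1259.3 / 135.52 = 9.2925 °C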